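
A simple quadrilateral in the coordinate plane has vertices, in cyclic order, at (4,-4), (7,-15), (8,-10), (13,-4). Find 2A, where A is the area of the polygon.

The shoelace formula gives twice the area as |[4·(-15) − 7·(-4)] + [7·(-10) − 8·(-15)] + [8·(-4) − 13·(-10)] + [13·(-4) − 4·(-4)]| = 80, so the area is 40.

80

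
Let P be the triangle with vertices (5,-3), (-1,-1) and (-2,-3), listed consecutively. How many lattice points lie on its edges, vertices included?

Summing gcd(|Δx|,|Δy|) over the edges gives the boundary count: gcd(6,2) + gcd(1,2) + gcd(7,0) = 2+1+7 = 10.

10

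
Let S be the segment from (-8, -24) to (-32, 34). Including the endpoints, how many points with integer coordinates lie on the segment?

3

The number of lattice points on a segment between lattice points is gcd(|Δx|,|Δy|) + 1 = gcd(24,58) + 1 = 2 + 1 = 3.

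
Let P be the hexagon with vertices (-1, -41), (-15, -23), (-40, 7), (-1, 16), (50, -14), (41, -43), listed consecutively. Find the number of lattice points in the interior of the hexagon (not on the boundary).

3161

The shoelace formula gives twice the area as |[(-1)·(-23) − (-15)·(-41)] + [(-15)·7 − (-40)·(-23)] + [(-40)·16 − (-1)·7] + [(-1)·(-14) − 50·16] + [50·(-43) − 41·(-14)] + [41·(-41) − (-1)·(-43)]| = 6336, so the area is 3168.
Summing gcd(|Δx|,|Δy|) over the edges gives the boundary count: gcd(14,18) + gcd(25,30) + gcd(39,9) + gcd(51,30) + gcd(9,29) + gcd(42,2) = 2+5+3+3+1+2 = 16.
By Pick's theorem A = I + B/2 − 1, so I = 3168 − 16/2 + 1 = 3161.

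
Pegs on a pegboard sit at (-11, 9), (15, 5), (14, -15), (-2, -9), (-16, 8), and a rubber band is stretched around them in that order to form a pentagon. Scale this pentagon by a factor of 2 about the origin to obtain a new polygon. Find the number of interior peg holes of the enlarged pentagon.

1708

Using the shoelace formula, 2A = |[(-11)·5 − 15·9] + [15·(-15) − 14·5] + [14·(-9) − (-2)·(-15)] + [(-2)·8 − (-16)·(-9)] + [(-16)·9 − (-11)·8]| = 857, so the area is 857/2.
The number of boundary lattice points is Σ gcd(|Δx|,|Δy|) = gcd(26,4) + gcd(1,20) + gcd(16,6) + gcd(14,17) + gcd(5,1) = 2+1+2+1+1 = 7.
Scaling by 2 multiplies the area by 2² = 4 (so the new area is 1714) and multiplies the boundary lattice-point count by 2, giving 14.
By Pick's theorem, the interior count of the dilated polygon is 1714 − 14/2 + 1 = 1708.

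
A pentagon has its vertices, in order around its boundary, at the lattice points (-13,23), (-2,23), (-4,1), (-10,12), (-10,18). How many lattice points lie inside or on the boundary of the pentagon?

140

By the shoelace formula, twice the signed area is |((-13)·23 − (-2)·23) + ((-2)·1 − (-4)·23) + ((-4)·12 − (-10)·1) + ((-10)·18 − (-10)·12) + ((-10)·23 − (-13)·18)| = 257, so the area is 257/2.
Along each edge there are gcd(|Δx|,|Δy|)+1 lattice points, so counting each shared vertex once the boundary has gcd(11,0) + gcd(2,22) + gcd(6,11) + gcd(0,6) + gcd(3,5) = 11+2+1+6+1 = 21.
Pick's theorem gives I = A − B/2 + 1 = 257/2 − 21/2 + 1 = 119, so the closed region contains I + B = 119 + 21 = 140 lattice points.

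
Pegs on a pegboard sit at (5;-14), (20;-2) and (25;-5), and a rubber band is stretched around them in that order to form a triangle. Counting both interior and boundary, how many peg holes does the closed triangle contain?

56

Using the shoelace formula, 2A = |(5·(-2) − 20·(-14)) + (20·(-5) − 25·(-2)) + (25·(-14) − 5·(-5))| = 105, so the area is 105/2.
Summing gcd(|Δx|,|Δy|) over the edges gives the boundary count: gcd(15,12) + gcd(5,3) + gcd(20,9) = 3+1+1 = 5.
Pick's theorem gives I = A − B/2 + 1 = 105/2 − 5/2 + 1 = 51, so the closed region contains I + B = 51 + 5 = 56 lattice points.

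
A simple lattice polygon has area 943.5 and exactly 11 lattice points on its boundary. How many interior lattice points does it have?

939

From Pick's theorem, I = A − B/2 + 1 = 943.5 − 11/2 + 1 = 939.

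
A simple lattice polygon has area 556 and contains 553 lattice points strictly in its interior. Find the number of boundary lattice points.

8

Pick's theorem gives A = I + B/2 − 1, so B = 2(A − I + 1) = 2(556 − 553 + 1) = 8.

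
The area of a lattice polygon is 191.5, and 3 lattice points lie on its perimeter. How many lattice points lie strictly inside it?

Pick's theorem A = I + B/2 − 1 rearranges to I = A − B/2 + 1 = 191.5 − 3/2 + 1 = 191.

191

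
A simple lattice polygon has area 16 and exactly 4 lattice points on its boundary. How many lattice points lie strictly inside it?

From Pick's theorem, I = A − B/2 + 1 = 16 − 4/2 + 1 = 15.

15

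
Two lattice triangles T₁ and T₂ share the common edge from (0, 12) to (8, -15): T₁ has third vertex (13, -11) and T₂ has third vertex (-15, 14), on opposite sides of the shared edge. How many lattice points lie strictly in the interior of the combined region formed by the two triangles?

The union is the simple quadrilateral with vertices (0, 12), (13, -11), (8, -15), (-15, 14) in order.
Using the shoelace formula, 2A = |[0·(-11) − 13·12] + [13·(-15) − 8·(-11)] + [8·14 − (-15)·(-15)] + [(-15)·12 − 0·14]| = 556, so the area is 278.
Summing gcd(|Δx|,|Δy|) over the edges gives the boundary count: gcd(13,23) + gcd(5,4) + gcd(23,29) + gcd(15,2) = 1+1+1+1 = 4.
By Pick's theorem I = A − B/2 + 1 = 278 − 4/2 + 1 = 277.

277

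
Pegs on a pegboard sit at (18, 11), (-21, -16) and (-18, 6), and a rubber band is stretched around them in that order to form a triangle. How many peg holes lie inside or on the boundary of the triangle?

The shoelace formula gives twice the area as |(18·(-16) − (-21)·11) + ((-21)·6 − (-18)·(-16)) + ((-18)·11 − 18·6)| = 777, so the area is 777/2.
The number of boundary lattice points is Σ gcd(|Δx|,|Δy|) = gcd(39,27) + gcd(3,22) + gcd(36,5) = 3+1+1 = 5.
Pick's theorem gives I = A − B/2 + 1 = 777/2 − 5/2 + 1 = 387, so the closed region contains I + B = 387 + 5 = 392 lattice points.

392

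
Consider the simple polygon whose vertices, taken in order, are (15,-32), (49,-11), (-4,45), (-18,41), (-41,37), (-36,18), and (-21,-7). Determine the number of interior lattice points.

3608

Using the shoelace formula, 2A = |(15·(-11) − 49·(-32)) + (49·45 − (-4)·(-11)) + ((-4)·41 − (-18)·45) + ((-18)·37 − (-41)·41) + ((-41)·18 − (-36)·37) + ((-36)·(-7) − (-21)·18) + ((-21)·(-32) − 15·(-7))| = 7226, so the area is 3613.
Summing gcd(|Δx|,|Δy|) over the edges gives the boundary count: gcd(34,21) + gcd(53,56) + gcd(14,4) + gcd(23,4) + gcd(5,19) + gcd(15,25) + gcd(36,25) = 1+1+2+1+1+5+1 = 12.
Pick's theorem gives I = A − B/2 + 1 = 3613 − 12/2 + 1 = 3608.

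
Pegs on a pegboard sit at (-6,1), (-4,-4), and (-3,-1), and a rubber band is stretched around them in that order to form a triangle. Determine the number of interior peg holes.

By the shoelace formula, twice the signed area is |((-6)·(-4) − (-4)·1) + ((-4)·(-1) − (-3)·(-4)) + ((-3)·1 − (-6)·(-1))| = 11, so the area is 5.5.
The number of boundary lattice points is Σ gcd(|Δx|,|Δy|) = gcd(2,5) + gcd(1,3) + gcd(3,2) = 1+1+1 = 3.
By Pick's theorem A = I + B/2 − 1, so I = 5.5 − 3/2 + 1 = 5.

5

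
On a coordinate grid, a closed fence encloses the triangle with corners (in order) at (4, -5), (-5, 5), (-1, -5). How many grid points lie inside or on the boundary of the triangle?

The shoelace formula gives twice the area as |(4·5 − (-5)·(-5)) + ((-5)·(-5) − (-1)·5) + ((-1)·(-5) − 4·(-5))| = 50, so the area is 25.
Summing gcd(|Δx|,|Δy|) over the edges gives the boundary count: gcd(9,10) + gcd(4,10) + gcd(5,0) = 1+2+5 = 8.
Pick's theorem gives I = A − B/2 + 1 = 25 − 8/2 + 1 = 22, so the closed region contains I + B = 22 + 8 = 30 lattice points.

30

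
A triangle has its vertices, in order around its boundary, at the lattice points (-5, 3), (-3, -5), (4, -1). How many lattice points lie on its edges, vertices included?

4

Summing gcd(|Δx|,|Δy|) over the edges gives the boundary count: gcd(2,8) + gcd(7,4) + gcd(9,4) = 2+1+1 = 4.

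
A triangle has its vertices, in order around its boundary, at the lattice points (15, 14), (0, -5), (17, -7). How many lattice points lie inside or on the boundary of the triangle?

Using the shoelace formula, 2A = |(15·(-5) − 0·14) + (0·(-7) − 17·(-5)) + (17·14 − 15·(-7))| = 353, so the area is 176.5.
The number of boundary lattice points is Σ gcd(|Δx|,|Δy|) = gcd(15,19) + gcd(17,2) + gcd(2,21) = 1+1+1 = 3.
Pick's theorem gives I = A − B/2 + 1 = 176.5 − 3/2 + 1 = 176, so the closed region contains I + B = 176 + 3 = 179 lattice points.

179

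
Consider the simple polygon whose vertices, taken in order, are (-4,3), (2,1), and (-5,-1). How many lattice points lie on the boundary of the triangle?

4

Along each edge there are gcd(|Δx|,|Δy|)+1 lattice points, so counting each shared vertex once the boundary has gcd(6,2) + gcd(7,2) + gcd(1,4) = 2+1+1 = 4.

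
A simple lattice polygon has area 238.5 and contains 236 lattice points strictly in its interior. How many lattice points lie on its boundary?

Pick's theorem gives A = I + B/2 − 1, so B = 2(A − I + 1) = 2(238.5 − 236 + 1) = 7.

7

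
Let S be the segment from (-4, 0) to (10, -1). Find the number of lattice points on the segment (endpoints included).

2

The number of lattice points on a segment between lattice points is gcd(|Δx|,|Δy|) + 1 = gcd(14,1) + 1 = 1 + 1 = 2.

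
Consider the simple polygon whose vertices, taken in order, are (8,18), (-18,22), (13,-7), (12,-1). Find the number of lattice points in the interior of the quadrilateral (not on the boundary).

Using the shoelace formula, 2A = |[8·22 − (-18)·18] + [(-18)·(-7) − 13·22] + [13·(-1) − 12·(-7)] + [12·18 − 8·(-1)]| = 635, so the area is 635/2.
The number of boundary lattice points is Σ gcd(|Δx|,|Δy|) = gcd(26,4) + gcd(31,29) + gcd(1,6) + gcd(4,19) = 2+1+1+1 = 5.
Pick's theorem gives I = A − B/2 + 1 = 635/2 − 5/2 + 1 = 316.

316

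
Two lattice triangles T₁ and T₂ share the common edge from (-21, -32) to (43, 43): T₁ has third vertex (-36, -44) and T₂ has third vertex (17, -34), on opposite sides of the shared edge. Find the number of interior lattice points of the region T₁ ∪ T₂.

The union is the simple quadrilateral with vertices (-21, -32), (-36, -44), (43, 43), (17, -34) in order.
Using the shoelace formula, 2A = |((-21)·(-44) − (-36)·(-32)) + ((-36)·43 − 43·(-44)) + (43·(-34) − 17·43) + (17·(-32) − (-21)·(-34))| = 3335, so the area is 3335/2.
The number of boundary lattice points is Σ gcd(|Δx|,|Δy|) = gcd(15,12) + gcd(79,87) + gcd(26,77) + gcd(38,2) = 3+1+1+2 = 7.
By Pick's theorem I = A − B/2 + 1 = 3335/2 − 7/2 + 1 = 1665.

1665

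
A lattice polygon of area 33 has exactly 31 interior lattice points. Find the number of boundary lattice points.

Pick's theorem gives A = I + B/2 − 1, so B = 2(A − I + 1) = 2(33 − 31 + 1) = 6.

6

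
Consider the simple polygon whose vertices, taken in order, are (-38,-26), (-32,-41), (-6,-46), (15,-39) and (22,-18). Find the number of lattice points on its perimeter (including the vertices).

22

The number of boundary lattice points is Σ gcd(|Δx|,|Δy|) = gcd(6,15) + gcd(26,5) + gcd(21,7) + gcd(7,21) + gcd(60,8) = 3+1+7+7+4 = 22.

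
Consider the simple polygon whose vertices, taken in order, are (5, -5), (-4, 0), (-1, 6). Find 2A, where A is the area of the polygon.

Using the shoelace formula, 2A = |(5·0 − (-4)·(-5)) + ((-4)·6 − (-1)·0) + ((-1)·(-5) − 5·6)| = 69, so the area is 34.5.

69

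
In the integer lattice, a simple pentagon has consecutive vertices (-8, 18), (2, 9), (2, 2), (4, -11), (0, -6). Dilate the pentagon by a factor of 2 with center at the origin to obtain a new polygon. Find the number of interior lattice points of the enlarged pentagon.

431

By the shoelace formula, twice the signed area is |((-8)·9 − 2·18) + (2·2 − 2·9) + (2·(-11) − 4·2) + (4·(-6) − 0·(-11)) + (0·18 − (-8)·(-6))| = 224, so the area is 112.
Along each edge there are gcd(|Δx|,|Δy|)+1 lattice points, so counting each shared vertex once the boundary has gcd(10,9) + gcd(0,7) + gcd(2,13) + gcd(4,5) + gcd(8,24) = 1+7+1+1+8 = 18.
Scaling by 2 multiplies the area by 2² = 4 (so the new area is 448) and multiplies the boundary lattice-point count by 2, giving 36.
By Pick's theorem, the interior count of the dilated polygon is 448 − 36/2 + 1 = 431.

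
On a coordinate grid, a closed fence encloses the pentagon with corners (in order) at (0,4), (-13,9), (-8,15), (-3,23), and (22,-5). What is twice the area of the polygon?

The shoelace formula gives twice the area as |(0·9 − (-13)·4) + ((-13)·15 − (-8)·9) + ((-8)·23 − (-3)·15) + ((-3)·(-5) − 22·23) + (22·4 − 0·(-5))| = 613, so the area is 613/2.

613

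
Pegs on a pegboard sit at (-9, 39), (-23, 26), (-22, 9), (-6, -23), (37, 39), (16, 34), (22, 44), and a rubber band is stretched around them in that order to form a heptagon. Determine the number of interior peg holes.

The shoelace formula gives twice the area as |[(-9)·26 − (-23)·39] + [(-23)·9 − (-22)·26] + [(-22)·(-23) − (-6)·9] + [(-6)·39 − 37·(-23)] + [37·34 − 16·39] + [16·44 − 22·34] + [22·39 − (-9)·44]| = 4049, so the area is 2024.5.
Along each edge there are gcd(|Δx|,|Δy|)+1 lattice points, so counting each shared vertex once the boundary has gcd(14,13) + gcd(1,17) + gcd(16,32) + gcd(43,62) + gcd(21,5) + gcd(6,10) + gcd(31,5) = 1+1+16+1+1+2+1 = 23.
Pick's theorem gives I = A − B/2 + 1 = 2024.5 − 23/2 + 1 = 2014.

2014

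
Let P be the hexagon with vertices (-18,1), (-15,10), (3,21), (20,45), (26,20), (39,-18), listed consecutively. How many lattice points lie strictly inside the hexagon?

The shoelace formula gives twice the area as |[(-18)·10 − (-15)·1] + [(-15)·21 − 3·10] + [3·45 − 20·21] + [20·20 − 26·45] + [26·(-18) − 39·20] + [39·1 − (-18)·(-18)]| = 3098, so the area is 1549.
The number of boundary lattice points is Σ gcd(|Δx|,|Δy|) = gcd(3,9) + gcd(18,11) + gcd(17,24) + gcd(6,25) + gcd(13,38) + gcd(57,19) = 3+1+1+1+1+19 = 26.
Pick's theorem gives I = A − B/2 + 1 = 1549 − 26/2 + 1 = 1537.

1537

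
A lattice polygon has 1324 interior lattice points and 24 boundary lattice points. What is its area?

1335

By Pick's theorem, A = I + B/2 − 1 = 1324 + 24/2 − 1 = 1335.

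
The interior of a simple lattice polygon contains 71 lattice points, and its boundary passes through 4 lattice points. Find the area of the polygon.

72

By Pick's theorem, A = I + B/2 − 1 = 71 + 4/2 − 1 = 72.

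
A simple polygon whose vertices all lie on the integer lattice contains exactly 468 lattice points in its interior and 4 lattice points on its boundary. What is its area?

469

By Pick's theorem, A = I + B/2 − 1 = 468 + 4/2 − 1 = 469.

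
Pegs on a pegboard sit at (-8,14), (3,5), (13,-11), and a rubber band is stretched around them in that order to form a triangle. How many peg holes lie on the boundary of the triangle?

4

The number of boundary lattice points is Σ gcd(|Δx|,|Δy|) = gcd(11,9) + gcd(10,16) + gcd(21,25) = 1+2+1 = 4.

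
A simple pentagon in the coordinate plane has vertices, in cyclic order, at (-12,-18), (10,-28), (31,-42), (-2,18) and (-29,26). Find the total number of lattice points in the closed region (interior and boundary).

The shoelace formula gives twice the area as |[(-12)·(-28) − 10·(-18)] + [10·(-42) − 31·(-28)] + [31·18 − (-2)·(-42)] + [(-2)·26 − (-29)·18] + [(-29)·(-18) − (-12)·26]| = 2742, so the area is 1371.
The number of boundary lattice points is Σ gcd(|Δx|,|Δy|) = gcd(22,10) + gcd(21,14) + gcd(33,60) + gcd(27,8) + gcd(17,44) = 2+7+3+1+1 = 14.
Pick's theorem gives I = A − B/2 + 1 = 1371 − 14/2 + 1 = 1365, so the closed region contains I + B = 1365 + 14 = 1379 lattice points.

1379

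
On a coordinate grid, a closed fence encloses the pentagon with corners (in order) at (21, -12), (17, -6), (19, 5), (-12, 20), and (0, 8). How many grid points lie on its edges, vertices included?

17

The number of boundary lattice points is Σ gcd(|Δx|,|Δy|) = gcd(4,6) + gcd(2,11) + gcd(31,15) + gcd(12,12) + gcd(21,20) = 2+1+1+12+1 = 17.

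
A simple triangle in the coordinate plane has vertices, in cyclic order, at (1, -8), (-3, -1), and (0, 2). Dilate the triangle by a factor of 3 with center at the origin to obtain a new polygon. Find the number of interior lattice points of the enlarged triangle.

Using the shoelace formula, 2A = |[1·(-1) − (-3)·(-8)] + [(-3)·2 − 0·(-1)] + [0·(-8) − 1·2]| = 33, so the area is 16.5.
Summing gcd(|Δx|,|Δy|) over the edges gives the boundary count: gcd(4,7) + gcd(3,3) + gcd(1,10) = 1+3+1 = 5.
Scaling by 3 multiplies the area by 3² = 9 (so the new area is 297/2) and multiplies the boundary lattice-point count by 3, giving 15.
By Pick's theorem, the interior count of the dilated polygon is 297/2 − 15/2 + 1 = 142.

142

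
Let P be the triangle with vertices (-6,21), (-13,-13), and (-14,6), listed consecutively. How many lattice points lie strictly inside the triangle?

83

By the shoelace formula, twice the signed area is |[(-6)·(-13) − (-13)·21] + [(-13)·6 − (-14)·(-13)] + [(-14)·21 − (-6)·6]| = 167, so the area is 83.5.
Along each edge there are gcd(|Δx|,|Δy|)+1 lattice points, so counting each shared vertex once the boundary has gcd(7,34) + gcd(1,19) + gcd(8,15) = 1+1+1 = 3.
Pick's theorem gives I = A − B/2 + 1 = 83.5 − 3/2 + 1 = 83.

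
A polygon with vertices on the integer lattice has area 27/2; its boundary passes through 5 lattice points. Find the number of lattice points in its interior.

12

From Pick's theorem, I = A − B/2 + 1 = 27/2 − 5/2 + 1 = 12.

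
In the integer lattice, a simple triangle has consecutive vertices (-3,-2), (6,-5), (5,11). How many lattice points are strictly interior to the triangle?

69

Using the shoelace formula, 2A = |[(-3)·(-5) − 6·(-2)] + [6·11 − 5·(-5)] + [5·(-2) − (-3)·11]| = 141, so the area is 141/2.
Summing gcd(|Δx|,|Δy|) over the edges gives the boundary count: gcd(9,3) + gcd(1,16) + gcd(8,13) = 3+1+1 = 5.
By Pick's theorem A = I + B/2 − 1, so I = 141/2 − 5/2 + 1 = 69.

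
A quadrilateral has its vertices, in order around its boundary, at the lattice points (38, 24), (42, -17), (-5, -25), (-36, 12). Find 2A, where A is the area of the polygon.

Using the shoelace formula, 2A = |[38·(-17) − 42·24] + [42·(-25) − (-5)·(-17)] + [(-5)·12 − (-36)·(-25)] + [(-36)·24 − 38·12]| = 5069, so the area is 2534.5.

5069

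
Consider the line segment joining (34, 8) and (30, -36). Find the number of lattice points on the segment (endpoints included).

5

The number of lattice points on a segment between lattice points is gcd(|Δx|,|Δy|) + 1 = gcd(4,44) + 1 = 4 + 1 = 5.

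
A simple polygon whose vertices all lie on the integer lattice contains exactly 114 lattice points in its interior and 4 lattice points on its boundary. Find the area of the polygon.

115

Pick's theorem states A = I + B/2 − 1, so A = 114 + 4/2 − 1 = 115.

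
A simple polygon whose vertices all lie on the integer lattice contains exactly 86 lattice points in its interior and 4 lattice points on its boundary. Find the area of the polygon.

87

By Pick's theorem, A = I + B/2 − 1 = 86 + 4/2 − 1 = 87.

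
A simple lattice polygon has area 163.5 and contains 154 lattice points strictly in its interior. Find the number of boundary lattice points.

Pick's theorem gives A = I + B/2 − 1, so B = 2(A − I + 1) = 2(163.5 − 154 + 1) = 21.

21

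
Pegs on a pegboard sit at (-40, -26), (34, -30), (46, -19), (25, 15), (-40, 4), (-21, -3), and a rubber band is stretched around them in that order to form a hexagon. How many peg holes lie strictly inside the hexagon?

2654

The shoelace formula gives twice the area as |((-40)·(-30) − 34·(-26)) + (34·(-19) − 46·(-30)) + (46·15 − 25·(-19)) + (25·4 − (-40)·15) + ((-40)·(-3) − (-21)·4) + ((-21)·(-26) − (-40)·(-3))| = 5313, so the area is 5313/2.
Summing gcd(|Δx|,|Δy|) over the edges gives the boundary count: gcd(74,4) + gcd(12,11) + gcd(21,34) + gcd(65,11) + gcd(19,7) + gcd(19,23) = 2+1+1+1+1+1 = 7.
Pick's theorem gives I = A − B/2 + 1 = 5313/2 − 7/2 + 1 = 2654.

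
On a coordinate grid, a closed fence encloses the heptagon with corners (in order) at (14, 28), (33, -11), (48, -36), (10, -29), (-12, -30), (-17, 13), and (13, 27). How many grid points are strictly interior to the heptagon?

2358

Using the shoelace formula, 2A = |[14·(-11) − 33·28] + [33·(-36) − 48·(-11)] + [48·(-29) − 10·(-36)] + [10·(-30) − (-12)·(-29)] + [(-12)·13 − (-17)·(-30)] + [(-17)·27 − 13·13] + [13·28 − 14·27]| = 4726, so the area is 2363.
Along each edge there are gcd(|Δx|,|Δy|)+1 lattice points, so counting each shared vertex once the boundary has gcd(19,39) + gcd(15,25) + gcd(38,7) + gcd(22,1) + gcd(5,43) + gcd(30,14) + gcd(1,1) = 1+5+1+1+1+2+1 = 12.
By Pick's theorem A = I + B/2 − 1, so I = 2363 − 12/2 + 1 = 2358.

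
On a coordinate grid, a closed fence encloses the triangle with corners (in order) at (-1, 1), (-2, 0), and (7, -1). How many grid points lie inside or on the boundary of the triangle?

By the shoelace formula, twice the signed area is |((-1)·0 − (-2)·1) + ((-2)·(-1) − 7·0) + (7·1 − (-1)·(-1))| = 10, so the area is 5.
Summing gcd(|Δx|,|Δy|) over the edges gives the boundary count: gcd(1,1) + gcd(9,1) + gcd(8,2) = 1+1+2 = 4.
Pick's theorem gives I = A − B/2 + 1 = 5 − 4/2 + 1 = 4, so the closed region contains I + B = 4 + 4 = 8 lattice points.

8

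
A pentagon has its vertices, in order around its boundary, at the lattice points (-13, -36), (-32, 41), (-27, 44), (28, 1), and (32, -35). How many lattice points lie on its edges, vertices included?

The number of boundary lattice points is Σ gcd(|Δx|,|Δy|) = gcd(19,77) + gcd(5,3) + gcd(55,43) + gcd(4,36) + gcd(45,1) = 1+1+1+4+1 = 8.

8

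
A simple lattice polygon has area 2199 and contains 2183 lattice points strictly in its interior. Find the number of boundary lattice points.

Pick's theorem gives A = I + B/2 − 1, so B = 2(A − I + 1) = 2(2199 − 2183 + 1) = 34.

34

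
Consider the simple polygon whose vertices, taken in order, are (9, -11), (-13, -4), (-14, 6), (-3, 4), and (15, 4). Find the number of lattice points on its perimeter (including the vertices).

Summing gcd(|Δx|,|Δy|) over the edges gives the boundary count: gcd(22,7) + gcd(1,10) + gcd(11,2) + gcd(18,0) + gcd(6,15) = 1+1+1+18+3 = 24.

24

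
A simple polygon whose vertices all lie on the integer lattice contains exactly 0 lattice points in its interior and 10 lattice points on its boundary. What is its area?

4

Pick's theorem states A = I + B/2 − 1, so A = 0 + 10/2 − 1 = 4.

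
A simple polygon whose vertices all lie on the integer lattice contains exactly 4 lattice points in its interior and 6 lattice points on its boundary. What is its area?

Pick's theorem states A = I + B/2 − 1, so A = 4 + 6/2 − 1 = 6.

6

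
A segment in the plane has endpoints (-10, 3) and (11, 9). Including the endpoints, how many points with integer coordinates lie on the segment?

4

The number of lattice points on a segment between lattice points is gcd(|Δx|,|Δy|) + 1 = gcd(21,6) + 1 = 3 + 1 = 4.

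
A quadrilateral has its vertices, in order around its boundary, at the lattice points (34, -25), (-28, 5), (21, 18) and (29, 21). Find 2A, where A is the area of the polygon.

2659

The shoelace formula gives twice the area as |(34·5 − (-28)·(-25)) + ((-28)·18 − 21·5) + (21·21 − 29·18) + (29·(-25) − 34·21)| = 2659, so the area is 2659/2.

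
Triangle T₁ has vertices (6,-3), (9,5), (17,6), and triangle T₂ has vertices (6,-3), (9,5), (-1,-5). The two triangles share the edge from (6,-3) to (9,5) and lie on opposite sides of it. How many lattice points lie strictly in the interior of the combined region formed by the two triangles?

50

The union is the simple quadrilateral with vertices (6,-3), (17,6), (9,5), (-1,-5) in order.
The shoelace formula gives twice the area as |(6·6 − 17·(-3)) + (17·5 − 9·6) + (9·(-5) − (-1)·5) + ((-1)·(-3) − 6·(-5))| = 111, so the area is 55.5.
Along each edge there are gcd(|Δx|,|Δy|)+1 lattice points, so counting each shared vertex once the boundary has gcd(11,9) + gcd(8,1) + gcd(10,10) + gcd(7,2) = 1+1+10+1 = 13.
By Pick's theorem I = A − B/2 + 1 = 55.5 − 13/2 + 1 = 50.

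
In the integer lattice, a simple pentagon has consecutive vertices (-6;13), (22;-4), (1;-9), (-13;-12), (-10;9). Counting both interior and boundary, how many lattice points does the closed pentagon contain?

455

The shoelace formula gives twice the area as |((-6)·(-4) − 22·13) + (22·(-9) − 1·(-4)) + (1·(-12) − (-13)·(-9)) + ((-13)·9 − (-10)·(-12)) + ((-10)·13 − (-6)·9)| = 898, so the area is 449.
Along each edge there are gcd(|Δx|,|Δy|)+1 lattice points, so counting each shared vertex once the boundary has gcd(28,17) + gcd(21,5) + gcd(14,3) + gcd(3,21) + gcd(4,4) = 1+1+1+3+4 = 10.
Pick's theorem gives I = A − B/2 + 1 = 449 − 10/2 + 1 = 445, so the closed region contains I + B = 445 + 10 = 455 lattice points.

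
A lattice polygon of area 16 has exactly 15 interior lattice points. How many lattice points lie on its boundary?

4

Pick's theorem gives A = I + B/2 − 1, so B = 2(A − I + 1) = 2(16 − 15 + 1) = 4.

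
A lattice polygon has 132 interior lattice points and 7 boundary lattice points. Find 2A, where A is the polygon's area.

By Pick's theorem, A = I + B/2 − 1 = 132 + 7/2 − 1 = 269/2.
Hence 2A = 269.

269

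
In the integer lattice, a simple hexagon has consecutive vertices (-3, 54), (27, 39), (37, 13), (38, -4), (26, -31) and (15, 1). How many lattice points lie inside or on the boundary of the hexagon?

By the shoelace formula, twice the signed area is |[(-3)·39 − 27·54] + [27·13 − 37·39] + [37·(-4) − 38·13] + [38·(-31) − 26·(-4)] + [26·1 − 15·(-31)] + [15·54 − (-3)·1]| = 3079, so the area is 3079/2.
The number of boundary lattice points is Σ gcd(|Δx|,|Δy|) = gcd(30,15) + gcd(10,26) + gcd(1,17) + gcd(12,27) + gcd(11,32) + gcd(18,53) = 15+2+1+3+1+1 = 23.
Pick's theorem gives I = A − B/2 + 1 = 3079/2 − 23/2 + 1 = 1529, so the closed region contains I + B = 1529 + 23 = 1552 lattice points.

1552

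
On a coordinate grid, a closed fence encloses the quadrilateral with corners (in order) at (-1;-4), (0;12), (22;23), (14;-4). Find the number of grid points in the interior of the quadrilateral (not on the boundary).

360

The shoelace formula gives twice the area as |[(-1)·12 − 0·(-4)] + [0·23 − 22·12] + [22·(-4) − 14·23] + [14·(-4) − (-1)·(-4)]| = 746, so the area is 373.
The number of boundary lattice points is Σ gcd(|Δx|,|Δy|) = gcd(1,16) + gcd(22,11) + gcd(8,27) + gcd(15,0) = 1+11+1+15 = 28.
Pick's theorem gives I = A − B/2 + 1 = 373 − 28/2 + 1 = 360.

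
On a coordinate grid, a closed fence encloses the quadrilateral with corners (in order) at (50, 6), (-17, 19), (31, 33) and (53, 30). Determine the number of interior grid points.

By the shoelace formula, twice the signed area is |[50·19 − (-17)·6] + [(-17)·33 − 31·19] + [31·30 − 53·33] + [53·6 − 50·30]| = 2099, so the area is 2099/2.
Summing gcd(|Δx|,|Δy|) over the edges gives the boundary count: gcd(67,13) + gcd(48,14) + gcd(22,3) + gcd(3,24) = 1+2+1+3 = 7.
By Pick's theorem A = I + B/2 − 1, so I = 2099/2 − 7/2 + 1 = 1047.

1047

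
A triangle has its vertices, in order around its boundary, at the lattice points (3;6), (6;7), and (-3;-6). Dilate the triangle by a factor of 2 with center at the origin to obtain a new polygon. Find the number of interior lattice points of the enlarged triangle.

53

By the shoelace formula, twice the signed area is |(3·7 − 6·6) + (6·(-6) − (-3)·7) + ((-3)·6 − 3·(-6))| = 30, so the area is 15.
The number of boundary lattice points is Σ gcd(|Δx|,|Δy|) = gcd(3,1) + gcd(9,13) + gcd(6,12) = 1+1+6 = 8.
Scaling by 2 multiplies the area by 2² = 4 (so the new area is 60) and multiplies the boundary lattice-point count by 2, giving 16.
By Pick's theorem, the interior count of the dilated polygon is 60 − 16/2 + 1 = 53.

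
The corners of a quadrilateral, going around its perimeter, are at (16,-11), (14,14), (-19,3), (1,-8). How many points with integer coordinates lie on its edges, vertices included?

16

Summing gcd(|Δx|,|Δy|) over the edges gives the boundary count: gcd(2,25) + gcd(33,11) + gcd(20,11) + gcd(15,3) = 1+11+1+3 = 16.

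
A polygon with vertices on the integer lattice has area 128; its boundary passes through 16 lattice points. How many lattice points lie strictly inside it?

121

From Pick's theorem, I = A − B/2 + 1 = 128 − 16/2 + 1 = 121.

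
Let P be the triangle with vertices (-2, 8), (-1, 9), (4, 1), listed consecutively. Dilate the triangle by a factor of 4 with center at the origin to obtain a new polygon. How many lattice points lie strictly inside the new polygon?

99

Using the shoelace formula, 2A = |((-2)·9 − (-1)·8) + ((-1)·1 − 4·9) + (4·8 − (-2)·1)| = 13, so the area is 6.5.
Summing gcd(|Δx|,|Δy|) over the edges gives the boundary count: gcd(1,1) + gcd(5,8) + gcd(6,7) = 1+1+1 = 3.
Scaling by 4 multiplies the area by 4² = 16 (so the new area is 104) and multiplies the boundary lattice-point count by 4, giving 12.
By Pick's theorem, the interior count of the dilated polygon is 104 − 12/2 + 1 = 99.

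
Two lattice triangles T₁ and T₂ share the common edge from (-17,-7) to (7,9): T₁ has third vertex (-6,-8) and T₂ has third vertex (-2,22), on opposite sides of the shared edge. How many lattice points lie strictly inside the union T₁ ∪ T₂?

The union is the simple quadrilateral with vertices (-17,-7), (-6,-8), (7,9), (-2,22) in order.
The shoelace formula gives twice the area as |[(-17)·(-8) − (-6)·(-7)] + [(-6)·9 − 7·(-8)] + [7·22 − (-2)·9] + [(-2)·(-7) − (-17)·22]| = 656, so the area is 328.
The number of boundary lattice points is Σ gcd(|Δx|,|Δy|) = gcd(11,1) + gcd(13,17) + gcd(9,13) + gcd(15,29) = 1+1+1+1 = 4.
By Pick's theorem I = A − B/2 + 1 = 328 − 4/2 + 1 = 327.

327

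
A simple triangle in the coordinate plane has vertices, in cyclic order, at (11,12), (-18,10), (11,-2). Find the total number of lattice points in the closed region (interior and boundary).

212

The shoelace formula gives twice the area as |[11·10 − (-18)·12] + [(-18)·(-2) − 11·10] + [11·12 − 11·(-2)]| = 406, so the area is 203.
Summing gcd(|Δx|,|Δy|) over the edges gives the boundary count: gcd(29,2) + gcd(29,12) + gcd(0,14) = 1+1+14 = 16.
Pick's theorem gives I = A − B/2 + 1 = 203 − 16/2 + 1 = 196, so the closed region contains I + B = 196 + 16 = 212 lattice points.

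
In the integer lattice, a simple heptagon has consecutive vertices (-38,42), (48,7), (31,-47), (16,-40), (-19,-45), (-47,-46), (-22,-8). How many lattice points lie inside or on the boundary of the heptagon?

The shoelace formula gives twice the area as |((-38)·7 − 48·42) + (48·(-47) − 31·7) + (31·(-40) − 16·(-47)) + (16·(-45) − (-19)·(-40)) + ((-19)·(-46) − (-47)·(-45)) + ((-47)·(-8) − (-22)·(-46)) + ((-22)·42 − (-38)·(-8))| = 9828, so the area is 4914.
Summing gcd(|Δx|,|Δy|) over the edges gives the boundary count: gcd(86,35) + gcd(17,54) + gcd(15,7) + gcd(35,5) + gcd(28,1) + gcd(25,38) + gcd(16,50) = 1+1+1+5+1+1+2 = 12.
Pick's theorem gives I = A − B/2 + 1 = 4914 − 12/2 + 1 = 4909, so the closed region contains I + B = 4909 + 12 = 4921 lattice points.

4921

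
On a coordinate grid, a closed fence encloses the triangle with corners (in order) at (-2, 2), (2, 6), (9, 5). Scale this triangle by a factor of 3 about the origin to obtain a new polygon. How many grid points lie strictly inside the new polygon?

136

By the shoelace formula, twice the signed area is |[(-2)·6 − 2·2] + [2·5 − 9·6] + [9·2 − (-2)·5]| = 32, so the area is 16.
The number of boundary lattice points is Σ gcd(|Δx|,|Δy|) = gcd(4,4) + gcd(7,1) + gcd(11,3) = 4+1+1 = 6.
Scaling by 3 multiplies the area by 3² = 9 (so the new area is 144) and multiplies the boundary lattice-point count by 3, giving 18.
By Pick's theorem, the interior count of the dilated polygon is 144 − 18/2 + 1 = 136.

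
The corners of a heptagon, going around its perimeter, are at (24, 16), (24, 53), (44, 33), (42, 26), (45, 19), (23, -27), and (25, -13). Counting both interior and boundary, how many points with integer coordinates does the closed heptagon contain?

Using the shoelace formula, 2A = |(24·53 − 24·16) + (24·33 − 44·53) + (44·26 − 42·33) + (42·19 − 45·26) + (45·(-27) − 23·19) + (23·(-13) − 25·(-27)) + (25·16 − 24·(-13))| = 1830, so the area is 915.
Summing gcd(|Δx|,|Δy|) over the edges gives the boundary count: gcd(0,37) + gcd(20,20) + gcd(2,7) + gcd(3,7) + gcd(22,46) + gcd(2,14) + gcd(1,29) = 37+20+1+1+2+2+1 = 64.
Pick's theorem gives I = A − B/2 + 1 = 915 − 64/2 + 1 = 884, so the closed region contains I + B = 884 + 64 = 948 lattice points.

948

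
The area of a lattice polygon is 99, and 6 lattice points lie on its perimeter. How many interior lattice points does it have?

97

Pick's theorem A = I + B/2 − 1 rearranges to I = A − B/2 + 1 = 99 − 6/2 + 1 = 97.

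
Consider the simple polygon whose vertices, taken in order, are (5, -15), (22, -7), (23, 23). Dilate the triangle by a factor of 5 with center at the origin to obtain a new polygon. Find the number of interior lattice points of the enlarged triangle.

6266

The shoelace formula gives twice the area as |[5·(-7) − 22·(-15)] + [22·23 − 23·(-7)] + [23·(-15) − 5·23]| = 502, so the area is 251.
Summing gcd(|Δx|,|Δy|) over the edges gives the boundary count: gcd(17,8) + gcd(1,30) + gcd(18,38) = 1+1+2 = 4.
Scaling by 5 multiplies the area by 5² = 25 (so the new area is 6275) and multiplies the boundary lattice-point count by 5, giving 20.
By Pick's theorem, the interior count of the dilated polygon is 6275 − 20/2 + 1 = 6266.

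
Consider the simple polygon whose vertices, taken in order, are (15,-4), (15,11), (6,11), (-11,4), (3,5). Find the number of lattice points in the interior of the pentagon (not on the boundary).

The shoelace formula gives twice the area as |[15·11 − 15·(-4)] + [15·11 − 6·11] + [6·4 − (-11)·11] + [(-11)·5 − 3·4] + [3·(-4) − 15·5]| = 315, so the area is 157.5.
Summing gcd(|Δx|,|Δy|) over the edges gives the boundary count: gcd(0,15) + gcd(9,0) + gcd(17,7) + gcd(14,1) + gcd(12,9) = 15+9+1+1+3 = 29.
By Pick's theorem A = I + B/2 − 1, so I = 157.5 − 29/2 + 1 = 144.

144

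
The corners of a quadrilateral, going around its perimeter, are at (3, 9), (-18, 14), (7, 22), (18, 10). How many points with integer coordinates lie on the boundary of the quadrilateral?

The number of boundary lattice points is Σ gcd(|Δx|,|Δy|) = gcd(21,5) + gcd(25,8) + gcd(11,12) + gcd(15,1) = 1+1+1+1 = 4.

4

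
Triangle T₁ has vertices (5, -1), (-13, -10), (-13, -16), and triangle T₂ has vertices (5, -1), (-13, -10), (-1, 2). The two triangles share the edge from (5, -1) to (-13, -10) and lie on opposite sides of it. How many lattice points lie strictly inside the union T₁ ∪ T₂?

The union is the simple quadrilateral with vertices (5, -1), (-13, -16), (-13, -10), (-1, 2) in order.
The shoelace formula gives twice the area as |[5·(-16) − (-13)·(-1)] + [(-13)·(-10) − (-13)·(-16)] + [(-13)·2 − (-1)·(-10)] + [(-1)·(-1) − 5·2]| = 216, so the area is 108.
Along each edge there are gcd(|Δx|,|Δy|)+1 lattice points, so counting each shared vertex once the boundary has gcd(18,15) + gcd(0,6) + gcd(12,12) + gcd(6,3) = 3+6+12+3 = 24.
By Pick's theorem I = A − B/2 + 1 = 108 − 24/2 + 1 = 97.

97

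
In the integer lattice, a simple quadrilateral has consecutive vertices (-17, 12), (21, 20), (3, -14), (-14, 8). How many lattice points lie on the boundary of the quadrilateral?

6

Along each edge there are gcd(|Δx|,|Δy|)+1 lattice points, so counting each shared vertex once the boundary has gcd(38,8) + gcd(18,34) + gcd(17,22) + gcd(3,4) = 2+2+1+1 = 6.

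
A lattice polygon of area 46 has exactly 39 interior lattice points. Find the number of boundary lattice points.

Pick's theorem gives A = I + B/2 − 1, so B = 2(A − I + 1) = 2(46 − 39 + 1) = 16.

16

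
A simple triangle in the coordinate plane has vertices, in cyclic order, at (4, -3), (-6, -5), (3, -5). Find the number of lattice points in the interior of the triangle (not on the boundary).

Using the shoelace formula, 2A = |(4·(-5) − (-6)·(-3)) + ((-6)·(-5) − 3·(-5)) + (3·(-3) − 4·(-5))| = 18, so the area is 9.
The number of boundary lattice points is Σ gcd(|Δx|,|Δy|) = gcd(10,2) + gcd(9,0) + gcd(1,2) = 2+9+1 = 12.
Pick's theorem gives I = A − B/2 + 1 = 9 − 12/2 + 1 = 4.

4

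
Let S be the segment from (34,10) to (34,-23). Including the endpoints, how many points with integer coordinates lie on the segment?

34

The number of lattice points on a segment between lattice points is gcd(|Δx|,|Δy|) + 1 = gcd(0,33) + 1 = 33 + 1 = 34.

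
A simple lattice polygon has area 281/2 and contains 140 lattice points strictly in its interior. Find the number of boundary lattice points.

3

Pick's theorem gives A = I + B/2 − 1, so B = 2(A − I + 1) = 2(281/2 − 140 + 1) = 3.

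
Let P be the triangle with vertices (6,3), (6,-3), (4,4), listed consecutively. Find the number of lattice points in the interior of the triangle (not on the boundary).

The shoelace formula gives twice the area as |(6·(-3) − 6·3) + (6·4 − 4·(-3)) + (4·3 − 6·4)| = 12, so the area is 6.
Along each edge there are gcd(|Δx|,|Δy|)+1 lattice points, so counting each shared vertex once the boundary has gcd(0,6) + gcd(2,7) + gcd(2,1) = 6+1+1 = 8.
Pick's theorem gives I = A − B/2 + 1 = 6 − 8/2 + 1 = 3.

3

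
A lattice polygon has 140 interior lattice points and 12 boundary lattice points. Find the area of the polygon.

By Pick's theorem, A = I + B/2 − 1 = 140 + 12/2 − 1 = 145.

145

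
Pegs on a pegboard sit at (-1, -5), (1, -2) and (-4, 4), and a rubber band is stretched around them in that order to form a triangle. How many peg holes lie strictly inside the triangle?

The shoelace formula gives twice the area as |[(-1)·(-2) − 1·(-5)] + [1·4 − (-4)·(-2)] + [(-4)·(-5) − (-1)·4]| = 27, so the area is 13.5.
Summing gcd(|Δx|,|Δy|) over the edges gives the boundary count: gcd(2,3) + gcd(5,6) + gcd(3,9) = 1+1+3 = 5.
By Pick's theorem A = I + B/2 − 1, so I = 13.5 − 5/2 + 1 = 12.

12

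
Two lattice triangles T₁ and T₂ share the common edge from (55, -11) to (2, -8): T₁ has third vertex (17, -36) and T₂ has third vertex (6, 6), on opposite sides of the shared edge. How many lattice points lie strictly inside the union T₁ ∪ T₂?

1095

The union is the simple quadrilateral with vertices (55, -11), (17, -36), (2, -8), (6, 6) in order.
By the shoelace formula, twice the signed area is |(55·(-36) − 17·(-11)) + (17·(-8) − 2·(-36)) + (2·6 − 6·(-8)) + (6·(-11) − 55·6)| = 2193, so the area is 2193/2.
The number of boundary lattice points is Σ gcd(|Δx|,|Δy|) = gcd(38,25) + gcd(15,28) + gcd(4,14) + gcd(49,17) = 1+1+2+1 = 5.
By Pick's theorem I = A − B/2 + 1 = 2193/2 − 5/2 + 1 = 1095.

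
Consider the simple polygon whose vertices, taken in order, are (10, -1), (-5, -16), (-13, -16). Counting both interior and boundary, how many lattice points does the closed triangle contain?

The shoelace formula gives twice the area as |[10·(-16) − (-5)·(-1)] + [(-5)·(-16) − (-13)·(-16)] + [(-13)·(-1) − 10·(-16)]| = 120, so the area is 60.
Summing gcd(|Δx|,|Δy|) over the edges gives the boundary count: gcd(15,15) + gcd(8,0) + gcd(23,15) = 15+8+1 = 24.
Pick's theorem gives I = A − B/2 + 1 = 60 − 24/2 + 1 = 49, so the closed region contains I + B = 49 + 24 = 73 lattice points.

73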